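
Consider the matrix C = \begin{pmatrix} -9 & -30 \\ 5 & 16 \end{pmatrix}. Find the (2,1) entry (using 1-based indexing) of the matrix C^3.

Characteristic polynomial: s^2 - 7s + 6 = (s - 6)(s - 1), so the eigenvalues are 1, 6.
s=1: eigenvector (3, -1).
s=6: eigenvector (-2, 1).
P = [[3, -2], [-1, 1]], D = diag(1, 6), P⁻¹ = [[1, 2], [1, 3]].
C³ = P·diag(1, 216)·P⁻¹ = [[-429, -1290], [215, 646]].
The requested entry is 215.

215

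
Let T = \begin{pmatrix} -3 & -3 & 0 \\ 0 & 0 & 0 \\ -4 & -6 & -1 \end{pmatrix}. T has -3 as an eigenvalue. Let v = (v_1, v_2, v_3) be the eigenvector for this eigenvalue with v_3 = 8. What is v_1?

4

T + 3I = [[0, -3, 0], [0, 3, 0], [-4, -6, 2]].
Solving (T + 3I)v = 0 gives the eigenspace spanned by (4, 0, 8).
With v_3 = 8, v = (4, 0, 8), so v_1 = 4.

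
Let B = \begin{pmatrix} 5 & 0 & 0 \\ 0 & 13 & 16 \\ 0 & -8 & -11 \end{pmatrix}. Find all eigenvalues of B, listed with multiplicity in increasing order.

-3, 5, 5

Characteristic polynomial: p(μ) = μ^3 - 7μ^2 - 5μ + 75 = (μ - 5)^2(μ + 3).
Roots (with multiplicity): -3, 5, 5.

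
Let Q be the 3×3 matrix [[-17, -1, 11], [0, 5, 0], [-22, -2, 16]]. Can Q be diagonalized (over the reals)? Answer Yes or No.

Characteristic polynomial: p(t) = t^3 - 4t^2 - 35t + 150 = (t - 5)^2(t + 6).
t = 5 has algebraic multiplicity 2; rank(Q − 5I) = 2, so geometric multiplicity = 1.
Geometric multiplicity < algebraic multiplicity, so Q is not diagonalizable.

No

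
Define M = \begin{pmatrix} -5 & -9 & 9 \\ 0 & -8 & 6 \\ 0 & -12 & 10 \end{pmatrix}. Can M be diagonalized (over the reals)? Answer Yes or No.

Characteristic polynomial: p(s) = s^3 + 3s^2 - 18s - 40 = (s - 4)(s + 2)(s + 5).
All 3 eigenvalues are distinct, so M is diagonalizable.

Yes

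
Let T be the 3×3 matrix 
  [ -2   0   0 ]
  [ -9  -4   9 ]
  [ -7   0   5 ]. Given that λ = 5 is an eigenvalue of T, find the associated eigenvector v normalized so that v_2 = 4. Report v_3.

4

T − 5I = [[-7, 0, 0], [-9, -9, 9], [-7, 0, 0]].
Solving (T − 5I)v = 0 gives the eigenspace spanned by (0, 4, 4).
With v_2 = 4, v = (0, 4, 4), so v_3 = 4.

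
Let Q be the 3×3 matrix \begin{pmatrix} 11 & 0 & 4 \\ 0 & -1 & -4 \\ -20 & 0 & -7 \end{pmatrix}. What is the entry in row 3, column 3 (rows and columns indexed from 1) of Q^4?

Characteristic polynomial: μ^3 - 3μ^2 - μ + 3 = (μ - 3)(μ - 1)(μ + 1), so the eigenvalues are -1, 1, 3.
μ=1: eigenvector (-2, -10, 5).
μ=-1: eigenvector (0, 1, 0).
μ=3: eigenvector (1, 2, -2).
P = [[-2, 0, 1], [-10, 1, 2], [5, 0, -2]], D = diag(1, -1, 3), P⁻¹ = [[2, 0, 1], [10, 1, 6], [5, 0, 2]].
Q⁴ = P·diag(1, 1, 81)·P⁻¹ = [[401, 0, 160], [800, 1, 320], [-800, 0, -319]].
The requested entry is -319.

-319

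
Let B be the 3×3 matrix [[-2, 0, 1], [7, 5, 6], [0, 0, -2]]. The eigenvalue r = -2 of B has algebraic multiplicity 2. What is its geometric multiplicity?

B + 2I = [[0, 0, 1], [7, 7, 6], [0, 0, 0]].
This matrix has rank 2, so its null space has dimension 3 − 2 = 1.

1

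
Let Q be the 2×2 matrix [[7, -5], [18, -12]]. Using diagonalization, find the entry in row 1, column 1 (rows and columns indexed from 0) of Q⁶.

Characteristic polynomial: λ^2 + 5λ + 6 = (λ + 2)(λ + 3), so the eigenvalues are -3, -2.
λ=-3: eigenvector (1, 2).
λ=-2: eigenvector (-5, -9).
P = [[1, -5], [2, -9]], D = diag(-3, -2), P⁻¹ = [[-9, 5], [-2, 1]].
Q⁶ = P·diag(729, 64)·P⁻¹ = [[-5921, 3325], [-11970, 6714]].
The requested entry is 6714.

6714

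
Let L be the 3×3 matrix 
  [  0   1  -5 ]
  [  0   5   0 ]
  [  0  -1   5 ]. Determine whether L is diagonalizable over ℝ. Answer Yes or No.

Characteristic polynomial: p(t) = t^3 - 10t^2 + 25t = t(t - 5)^2.
t = 5 has algebraic multiplicity 2; rank(L − 5I) = 2, so geometric multiplicity = 1.
Geometric multiplicity < algebraic multiplicity, so L is not diagonalizable.

No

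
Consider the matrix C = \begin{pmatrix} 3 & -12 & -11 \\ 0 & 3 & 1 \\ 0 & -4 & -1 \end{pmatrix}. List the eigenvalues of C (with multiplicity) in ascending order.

1, 1, 3

Characteristic polynomial: p(μ) = μ^3 - 5μ^2 + 7μ - 3 = (μ - 3)(μ - 1)^2.
Roots (with multiplicity): 1, 1, 3.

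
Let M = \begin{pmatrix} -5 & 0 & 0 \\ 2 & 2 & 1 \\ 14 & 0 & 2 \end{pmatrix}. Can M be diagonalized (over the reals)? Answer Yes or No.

No

Characteristic polynomial: p(r) = r^3 + r^2 - 16r + 20 = (r - 2)^2(r + 5).
r = 2 has algebraic multiplicity 2; rank(M − 2I) = 2, so geometric multiplicity = 1.
Geometric multiplicity < algebraic multiplicity, so M is not diagonalizable.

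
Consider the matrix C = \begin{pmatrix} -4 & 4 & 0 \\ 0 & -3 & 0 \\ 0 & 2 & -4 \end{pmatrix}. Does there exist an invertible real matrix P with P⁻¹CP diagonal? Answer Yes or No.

Characteristic polynomial: p(s) = s^3 + 11s^2 + 40s + 48 = (s + 3)(s + 4)^2.
s = -4 has algebraic multiplicity 2; rank(C + 4I) = 1, so geometric multiplicity = 2.
Every eigenvalue has geometric = algebraic multiplicity, so C is diagonalizable.

Yes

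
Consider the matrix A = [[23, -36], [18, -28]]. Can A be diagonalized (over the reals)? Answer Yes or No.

Yes

Characteristic polynomial: p(μ) = μ^2 + 5μ + 4 = (μ + 1)(μ + 4).
All 2 eigenvalues are distinct, so A is diagonalizable.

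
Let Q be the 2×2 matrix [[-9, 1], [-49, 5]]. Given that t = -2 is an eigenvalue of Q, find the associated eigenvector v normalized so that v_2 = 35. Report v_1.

5

Q + 2I = [[-7, 1], [-49, 7]].
Solving (Q + 2I)v = 0 gives the eigenspace spanned by (5, 35).
With v_2 = 35, v = (5, 35), so v_1 = 5.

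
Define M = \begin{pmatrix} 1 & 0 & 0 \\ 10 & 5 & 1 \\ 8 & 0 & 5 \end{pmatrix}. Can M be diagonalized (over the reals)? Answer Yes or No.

Characteristic polynomial: p(λ) = λ^3 - 11λ^2 + 35λ - 25 = (λ - 5)^2(λ - 1).
λ = 5 has algebraic multiplicity 2; rank(M − 5I) = 2, so geometric multiplicity = 1.
Geometric multiplicity < algebraic multiplicity, so M is not diagonalizable.

No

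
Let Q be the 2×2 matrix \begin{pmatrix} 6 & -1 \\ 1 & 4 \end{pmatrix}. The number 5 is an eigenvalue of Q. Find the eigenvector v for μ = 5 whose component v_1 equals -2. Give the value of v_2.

-2

Q − 5I = [[1, -1], [1, -1]].
Solving (Q − 5I)v = 0 gives the eigenspace spanned by (-2, -2).
With v_1 = -2, v = (-2, -2), so v_2 = -2.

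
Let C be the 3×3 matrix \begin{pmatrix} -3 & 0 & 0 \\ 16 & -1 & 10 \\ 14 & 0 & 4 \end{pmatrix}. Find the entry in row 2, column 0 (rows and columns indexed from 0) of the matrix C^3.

182

Characteristic polynomial: s^3 - 13s - 12 = (s - 4)(s + 1)(s + 3), so the eigenvalues are -3, -1, 4.
s=-3: eigenvector (1, 2, -2).
s=-1: eigenvector (0, 1, 0).
s=4: eigenvector (0, 2, 1).
P = [[1, 0, 0], [2, 1, 2], [-2, 0, 1]], D = diag(-3, -1, 4), P⁻¹ = [[1, 0, 0], [-6, 1, -2], [2, 0, 1]].
C³ = P·diag(-27, -1, 64)·P⁻¹ = [[-27, 0, 0], [208, -1, 130], [182, 0, 64]].
The requested entry is 182.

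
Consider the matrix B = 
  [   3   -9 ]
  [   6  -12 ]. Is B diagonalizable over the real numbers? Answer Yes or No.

Yes

Characteristic polynomial: p(λ) = λ^2 + 9λ + 18 = (λ + 3)(λ + 6).
All 2 eigenvalues are distinct, so B is diagonalizable.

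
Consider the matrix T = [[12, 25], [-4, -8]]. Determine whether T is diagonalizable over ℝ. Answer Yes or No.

No

Characteristic polynomial: p(s) = s^2 - 4s + 4 = (s - 2)^2.
s = 2 has algebraic multiplicity 2; rank(T − 2I) = 1, so geometric multiplicity = 1.
Geometric multiplicity < algebraic multiplicity, so T is not diagonalizable.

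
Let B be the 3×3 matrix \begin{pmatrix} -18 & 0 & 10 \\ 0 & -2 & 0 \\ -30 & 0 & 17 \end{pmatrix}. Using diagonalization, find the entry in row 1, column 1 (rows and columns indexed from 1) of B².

24

Characteristic polynomial: s^3 + 3s^2 - 4s - 12 = (s - 2)(s + 2)(s + 3), so the eigenvalues are -3, -2, 2.
s=-3: eigenvector (-2, 0, -3).
s=-2: eigenvector (0, 1, 0).
s=2: eigenvector (1, 0, 2).
P = [[-2, 0, 1], [0, 1, 0], [-3, 0, 2]], D = diag(-3, -2, 2), P⁻¹ = [[-2, 0, 1], [0, 1, 0], [-3, 0, 2]].
B² = P·diag(9, 4, 4)·P⁻¹ = [[24, 0, -10], [0, 4, 0], [30, 0, -11]].
The requested entry is 24.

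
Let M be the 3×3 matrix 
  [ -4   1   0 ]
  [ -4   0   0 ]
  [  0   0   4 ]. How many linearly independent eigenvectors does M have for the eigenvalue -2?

M + 2I = [[-2, 1, 0], [-4, 2, 0], [0, 0, 6]].
This matrix has rank 2, so its null space has dimension 3 − 2 = 1.

1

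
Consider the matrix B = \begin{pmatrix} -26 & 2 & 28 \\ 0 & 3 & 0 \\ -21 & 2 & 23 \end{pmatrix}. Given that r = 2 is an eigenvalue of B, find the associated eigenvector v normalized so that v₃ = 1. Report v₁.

B − 2I = [[-28, 2, 28], [0, 1, 0], [-21, 2, 21]].
Solving (B − 2I)v = 0 gives the eigenspace spanned by (1, 0, 1).
With v₃ = 1, v = (1, 0, 1), so v₁ = 1.

1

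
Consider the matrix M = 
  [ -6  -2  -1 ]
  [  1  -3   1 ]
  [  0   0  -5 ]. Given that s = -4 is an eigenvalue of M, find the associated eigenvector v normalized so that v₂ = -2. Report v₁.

2

M + 4I = [[-2, -2, -1], [1, 1, 1], [0, 0, -1]].
Solving (M + 4I)v = 0 gives the eigenspace spanned by (2, -2, 0).
With v₂ = -2, v = (2, -2, 0), so v₁ = 2.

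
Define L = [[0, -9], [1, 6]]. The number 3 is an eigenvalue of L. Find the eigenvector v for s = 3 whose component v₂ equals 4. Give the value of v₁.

-12

L − 3I = [[-3, -9], [1, 3]].
Solving (L − 3I)v = 0 gives the eigenspace spanned by (-12, 4).
With v₂ = 4, v = (-12, 4), so v₁ = -12.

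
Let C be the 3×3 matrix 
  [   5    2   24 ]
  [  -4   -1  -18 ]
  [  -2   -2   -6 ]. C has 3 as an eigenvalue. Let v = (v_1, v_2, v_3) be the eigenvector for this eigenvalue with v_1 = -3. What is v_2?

C − 3I = [[2, 2, 24], [-4, -4, -18], [-2, -2, -9]].
Solving (C − 3I)v = 0 gives the eigenspace spanned by (-3, 3, 0).
With v_1 = -3, v = (-3, 3, 0), so v_2 = 3.

3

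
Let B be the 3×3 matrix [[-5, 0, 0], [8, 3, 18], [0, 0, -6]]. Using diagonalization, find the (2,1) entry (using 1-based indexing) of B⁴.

Characteristic polynomial: s^3 + 8s^2 - 3s - 90 = (s - 3)(s + 5)(s + 6), so the eigenvalues are -6, -5, 3.
s=-5: eigenvector (1, -1, 0).
s=3: eigenvector (0, 1, 0).
s=-6: eigenvector (0, -2, 1).
P = [[1, 0, 0], [-1, 1, -2], [0, 0, 1]], D = diag(-5, 3, -6), P⁻¹ = [[1, 0, 0], [1, 1, 2], [0, 0, 1]].
B⁴ = P·diag(625, 81, 1296)·P⁻¹ = [[625, 0, 0], [-544, 81, -2430], [0, 0, 1296]].
The requested entry is -544.

-544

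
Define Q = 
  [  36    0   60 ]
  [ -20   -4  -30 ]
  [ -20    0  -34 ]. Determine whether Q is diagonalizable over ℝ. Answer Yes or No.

Yes

Characteristic polynomial: p(μ) = μ^3 + 2μ^2 - 32μ - 96 = (μ - 6)(μ + 4)^2.
μ = -4 has algebraic multiplicity 2; rank(Q + 4I) = 1, so geometric multiplicity = 2.
Every eigenvalue has geometric = algebraic multiplicity, so Q is diagonalizable.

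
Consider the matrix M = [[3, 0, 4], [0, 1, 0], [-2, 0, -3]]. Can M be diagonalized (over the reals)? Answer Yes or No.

Yes

Characteristic polynomial: p(λ) = λ^3 - λ^2 - λ + 1 = (λ - 1)^2(λ + 1).
λ = 1 has algebraic multiplicity 2; rank(M − 1I) = 1, so geometric multiplicity = 2.
Every eigenvalue has geometric = algebraic multiplicity, so M is diagonalizable.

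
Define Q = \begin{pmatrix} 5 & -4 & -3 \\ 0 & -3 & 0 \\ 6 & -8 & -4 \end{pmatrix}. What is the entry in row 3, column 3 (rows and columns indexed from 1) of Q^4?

Characteristic polynomial: λ^3 + 2λ^2 - 5λ - 6 = (λ - 2)(λ + 1)(λ + 3), so the eigenvalues are -3, -1, 2.
λ=2: eigenvector (1, 0, 1).
λ=-1: eigenvector (1, 0, 2).
λ=-3: eigenvector (2, 1, 4).
P = [[1, 1, 2], [0, 0, 1], [1, 2, 4]], D = diag(2, -1, -3), P⁻¹ = [[2, 0, -1], [-1, -2, 1], [0, 1, 0]].
Q⁴ = P·diag(16, 1, 81)·P⁻¹ = [[31, 160, -15], [0, 81, 0], [30, 320, -14]].
The requested entry is -14.

-14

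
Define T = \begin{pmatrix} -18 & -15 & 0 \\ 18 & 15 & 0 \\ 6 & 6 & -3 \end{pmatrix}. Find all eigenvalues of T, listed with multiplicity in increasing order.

Characteristic polynomial: p(μ) = μ^3 + 6μ^2 + 9μ = μ(μ + 3)^2.
Roots (with multiplicity): -3, -3, 0.

-3, -3, 0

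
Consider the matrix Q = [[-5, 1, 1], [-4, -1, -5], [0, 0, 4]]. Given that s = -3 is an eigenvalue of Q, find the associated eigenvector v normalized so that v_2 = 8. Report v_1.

Q + 3I = [[-2, 1, 1], [-4, 2, -5], [0, 0, 7]].
Solving (Q + 3I)v = 0 gives the eigenspace spanned by (4, 8, 0).
With v_2 = 8, v = (4, 8, 0), so v_1 = 4.

4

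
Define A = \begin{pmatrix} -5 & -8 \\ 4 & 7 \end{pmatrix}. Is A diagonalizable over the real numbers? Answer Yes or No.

Characteristic polynomial: p(t) = t^2 - 2t - 3 = (t - 3)(t + 1).
All 2 eigenvalues are distinct, so A is diagonalizable.

Yes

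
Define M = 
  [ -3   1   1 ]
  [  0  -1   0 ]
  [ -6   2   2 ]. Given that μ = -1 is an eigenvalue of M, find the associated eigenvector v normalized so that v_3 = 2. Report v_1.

1

M + 1I = [[-2, 1, 1], [0, 0, 0], [-6, 2, 3]].
Solving (M + 1I)v = 0 gives the eigenspace spanned by (1, 0, 2).
With v_3 = 2, v = (1, 0, 2), so v_1 = 1.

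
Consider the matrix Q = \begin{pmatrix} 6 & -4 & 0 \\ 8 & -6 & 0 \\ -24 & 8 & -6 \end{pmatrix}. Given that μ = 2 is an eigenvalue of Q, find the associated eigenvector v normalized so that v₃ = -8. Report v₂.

4

Q − 2I = [[4, -4, 0], [8, -8, 0], [-24, 8, -8]].
Solving (Q − 2I)v = 0 gives the eigenspace spanned by (4, 4, -8).
With v₃ = -8, v = (4, 4, -8), so v₂ = 4.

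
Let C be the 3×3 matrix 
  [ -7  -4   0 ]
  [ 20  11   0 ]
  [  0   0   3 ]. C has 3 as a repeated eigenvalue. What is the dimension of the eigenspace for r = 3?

2

C − 3I = [[-10, -4, 0], [20, 8, 0], [0, 0, 0]].
This matrix has rank 1, so its null space has dimension 3 − 1 = 2.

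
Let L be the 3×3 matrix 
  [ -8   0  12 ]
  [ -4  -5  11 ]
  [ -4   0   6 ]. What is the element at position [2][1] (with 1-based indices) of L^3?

Characteristic polynomial: t^3 + 7t^2 + 10t = t(t + 2)(t + 5), so the eigenvalues are -5, -2, 0.
t=0: eigenvector (-3, -2, -2).
t=-5: eigenvector (0, 1, 0).
t=-2: eigenvector (2, 1, 1).
P = [[-3, 0, 2], [-2, 1, 1], [-2, 0, 1]], D = diag(0, -5, -2), P⁻¹ = [[1, 0, -2], [0, 1, -1], [2, 0, -3]].
L³ = P·diag(0, -125, -8)·P⁻¹ = [[-32, 0, 48], [-16, -125, 149], [-16, 0, 24]].
The requested entry is -16.

-16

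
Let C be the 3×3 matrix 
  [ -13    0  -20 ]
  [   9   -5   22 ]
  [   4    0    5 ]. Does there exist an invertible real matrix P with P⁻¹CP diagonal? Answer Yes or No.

No

Characteristic polynomial: p(μ) = μ^3 + 13μ^2 + 55μ + 75 = (μ + 3)(μ + 5)^2.
μ = -5 has algebraic multiplicity 2; rank(C + 5I) = 2, so geometric multiplicity = 1.
Geometric multiplicity < algebraic multiplicity, so C is not diagonalizable.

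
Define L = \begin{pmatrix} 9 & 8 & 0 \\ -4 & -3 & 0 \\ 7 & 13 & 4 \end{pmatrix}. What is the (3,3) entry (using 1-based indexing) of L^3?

64

Characteristic polynomial: μ^3 - 10μ^2 + 29μ - 20 = (μ - 5)(μ - 4)(μ - 1), so the eigenvalues are 1, 4, 5.
μ=5: eigenvector (2, -1, 1).
μ=1: eigenvector (-1, 1, -2).
μ=4: eigenvector (0, 0, 1).
P = [[2, -1, 0], [-1, 1, 0], [1, -2, 1]], D = diag(5, 1, 4), P⁻¹ = [[1, 1, 0], [1, 2, 0], [1, 3, 1]].
L³ = P·diag(125, 1, 64)·P⁻¹ = [[249, 248, 0], [-124, -123, 0], [187, 313, 64]].
The requested entry is 64.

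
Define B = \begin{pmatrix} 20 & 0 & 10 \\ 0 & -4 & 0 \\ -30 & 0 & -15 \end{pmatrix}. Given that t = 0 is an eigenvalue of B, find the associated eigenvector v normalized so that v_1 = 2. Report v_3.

B = [[20, 0, 10], [0, -4, 0], [-30, 0, -15]].
Solving (B)v = 0 gives the eigenspace spanned by (2, 0, -4).
With v_1 = 2, v = (2, 0, -4), so v_3 = -4.

-4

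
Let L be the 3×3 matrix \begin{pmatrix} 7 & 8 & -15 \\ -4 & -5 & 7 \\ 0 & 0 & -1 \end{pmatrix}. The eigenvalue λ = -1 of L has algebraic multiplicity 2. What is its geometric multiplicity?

1

L + 1I = [[8, 8, -15], [-4, -4, 7], [0, 0, 0]].
This matrix has rank 2, so its null space has dimension 3 − 2 = 1.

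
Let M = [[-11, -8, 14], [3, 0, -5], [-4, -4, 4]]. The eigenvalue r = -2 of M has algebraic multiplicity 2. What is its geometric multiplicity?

1

M + 2I = [[-9, -8, 14], [3, 2, -5], [-4, -4, 6]].
This matrix has rank 2, so its null space has dimension 3 − 2 = 1.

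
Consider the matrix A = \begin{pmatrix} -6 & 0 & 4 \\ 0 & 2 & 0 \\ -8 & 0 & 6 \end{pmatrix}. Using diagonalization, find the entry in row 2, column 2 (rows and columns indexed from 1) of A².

Characteristic polynomial: t^3 - 2t^2 - 4t + 8 = (t - 2)^2(t + 2), so the eigenvalues are -2, 2, 2.
t=-2: eigenvector (1, 0, 1).
t=2: eigenvector (0, 1, 0).
t=2: eigenvector (-1, 0, -2).
P = [[1, 0, -1], [0, 1, 0], [1, 0, -2]], D = diag(-2, 2, 2), P⁻¹ = [[2, 0, -1], [0, 1, 0], [1, 0, -1]].
A² = P·diag(4, 4, 4)·P⁻¹ = [[4, 0, 0], [0, 4, 0], [0, 0, 4]].
The requested entry is 4.

4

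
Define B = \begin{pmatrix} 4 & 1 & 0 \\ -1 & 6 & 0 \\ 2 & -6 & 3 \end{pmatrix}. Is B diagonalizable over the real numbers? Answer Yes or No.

No

Characteristic polynomial: p(r) = r^3 - 13r^2 + 55r - 75 = (r - 5)^2(r - 3).
r = 5 has algebraic multiplicity 2; rank(B − 5I) = 2, so geometric multiplicity = 1.
Geometric multiplicity < algebraic multiplicity, so B is not diagonalizable.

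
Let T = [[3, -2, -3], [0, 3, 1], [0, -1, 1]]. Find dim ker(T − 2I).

1

T − 2I = [[1, -2, -3], [0, 1, 1], [0, -1, -1]].
This matrix has rank 2, so its null space has dimension 3 − 2 = 1.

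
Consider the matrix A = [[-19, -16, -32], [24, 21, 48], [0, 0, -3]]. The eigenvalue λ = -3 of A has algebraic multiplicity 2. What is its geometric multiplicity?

A + 3I = [[-16, -16, -32], [24, 24, 48], [0, 0, 0]].
This matrix has rank 1, so its null space has dimension 3 − 1 = 2.

2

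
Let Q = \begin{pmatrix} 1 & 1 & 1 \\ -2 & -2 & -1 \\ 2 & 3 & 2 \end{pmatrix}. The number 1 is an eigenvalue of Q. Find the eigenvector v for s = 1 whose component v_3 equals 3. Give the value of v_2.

-3

Q − 1I = [[0, 1, 1], [-2, -3, -1], [2, 3, 1]].
Solving (Q − 1I)v = 0 gives the eigenspace spanned by (3, -3, 3).
With v_3 = 3, v = (3, -3, 3), so v_2 = -3.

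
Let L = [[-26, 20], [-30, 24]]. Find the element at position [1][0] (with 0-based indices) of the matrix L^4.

3120

Characteristic polynomial: r^2 + 2r - 24 = (r - 4)(r + 6), so the eigenvalues are -6, 4.
r=-6: eigenvector (1, 1).
r=4: eigenvector (2, 3).
P = [[1, 2], [1, 3]], D = diag(-6, 4), P⁻¹ = [[3, -2], [-1, 1]].
L⁴ = P·diag(1296, 256)·P⁻¹ = [[3376, -2080], [3120, -1824]].
The requested entry is 3120.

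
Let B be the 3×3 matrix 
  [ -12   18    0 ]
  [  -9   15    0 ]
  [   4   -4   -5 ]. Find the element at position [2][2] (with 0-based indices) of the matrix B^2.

25

Characteristic polynomial: μ^3 + 2μ^2 - 33μ - 90 = (μ - 6)(μ + 3)(μ + 5), so the eigenvalues are -5, -3, 6.
μ=6: eigenvector (-1, -1, 0).
μ=-3: eigenvector (2, 1, 2).
μ=-5: eigenvector (0, 0, 1).
P = [[-1, 2, 0], [-1, 1, 0], [0, 2, 1]], D = diag(6, -3, -5), P⁻¹ = [[1, -2, 0], [1, -1, 0], [-2, 2, 1]].
B² = P·diag(36, 9, 25)·P⁻¹ = [[-18, 54, 0], [-27, 63, 0], [-32, 32, 25]].
The requested entry is 25.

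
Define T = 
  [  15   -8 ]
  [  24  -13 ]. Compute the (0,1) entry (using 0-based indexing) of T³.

Characteristic polynomial: r^2 - 2r - 3 = (r - 3)(r + 1), so the eigenvalues are -1, 3.
r=3: eigenvector (2, 3).
r=-1: eigenvector (-1, -2).
P = [[2, -1], [3, -2]], D = diag(3, -1), P⁻¹ = [[2, -1], [3, -2]].
T³ = P·diag(27, -1)·P⁻¹ = [[111, -56], [168, -85]].
The requested entry is -56.

-56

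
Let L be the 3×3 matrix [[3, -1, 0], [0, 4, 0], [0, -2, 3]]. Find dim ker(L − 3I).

2

L − 3I = [[0, -1, 0], [0, 1, 0], [0, -2, 0]].
This matrix has rank 1, so its null space has dimension 3 − 1 = 2.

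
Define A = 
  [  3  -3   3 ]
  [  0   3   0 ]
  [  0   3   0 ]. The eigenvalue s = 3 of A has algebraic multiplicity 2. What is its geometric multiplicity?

A − 3I = [[0, -3, 3], [0, 0, 0], [0, 3, -3]].
This matrix has rank 1, so its null space has dimension 3 − 1 = 2.

2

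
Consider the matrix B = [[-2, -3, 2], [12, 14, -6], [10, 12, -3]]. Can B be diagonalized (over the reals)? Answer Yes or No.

Characteristic polynomial: p(λ) = λ^3 - 9λ^2 + 24λ - 20 = (λ - 5)(λ - 2)^2.
λ = 2 has algebraic multiplicity 2; rank(B − 2I) = 2, so geometric multiplicity = 1.
Geometric multiplicity < algebraic multiplicity, so B is not diagonalizable.

No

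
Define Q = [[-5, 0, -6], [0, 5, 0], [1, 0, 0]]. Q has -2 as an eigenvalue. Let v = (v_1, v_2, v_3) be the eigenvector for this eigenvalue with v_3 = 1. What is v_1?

Q + 2I = [[-3, 0, -6], [0, 7, 0], [1, 0, 2]].
Solving (Q + 2I)v = 0 gives the eigenspace spanned by (-2, 0, 1).
With v_3 = 1, v = (-2, 0, 1), so v_1 = -2.

-2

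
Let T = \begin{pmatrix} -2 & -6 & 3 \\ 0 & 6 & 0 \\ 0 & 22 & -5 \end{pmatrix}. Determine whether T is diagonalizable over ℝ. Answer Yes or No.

Yes

Characteristic polynomial: p(μ) = μ^3 + μ^2 - 32μ - 60 = (μ - 6)(μ + 2)(μ + 5).
All 3 eigenvalues are distinct, so T is diagonalizable.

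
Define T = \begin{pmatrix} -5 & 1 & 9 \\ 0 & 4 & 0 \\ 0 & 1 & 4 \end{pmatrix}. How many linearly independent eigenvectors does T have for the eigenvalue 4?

T − 4I = [[-9, 1, 9], [0, 0, 0], [0, 1, 0]].
This matrix has rank 2, so its null space has dimension 3 − 2 = 1.

1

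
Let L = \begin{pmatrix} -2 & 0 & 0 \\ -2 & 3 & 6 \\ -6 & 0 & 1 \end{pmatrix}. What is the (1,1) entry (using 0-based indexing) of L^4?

Characteristic polynomial: s^3 - 2s^2 - 5s + 6 = (s - 3)(s - 1)(s + 2), so the eigenvalues are -2, 1, 3.
s=-2: eigenvector (1, -2, 2).
s=3: eigenvector (0, 1, 0).
s=1: eigenvector (0, -3, 1).
P = [[1, 0, 0], [-2, 1, -3], [2, 0, 1]], D = diag(-2, 3, 1), P⁻¹ = [[1, 0, 0], [-4, 1, 3], [-2, 0, 1]].
L⁴ = P·diag(16, 81, 1)·P⁻¹ = [[16, 0, 0], [-350, 81, 240], [30, 0, 1]].
The requested entry is 81.

81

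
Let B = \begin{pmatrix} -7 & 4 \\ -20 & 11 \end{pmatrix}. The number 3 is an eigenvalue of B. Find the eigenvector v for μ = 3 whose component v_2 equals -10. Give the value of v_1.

B − 3I = [[-10, 4], [-20, 8]].
Solving (B − 3I)v = 0 gives the eigenspace spanned by (-4, -10).
With v_2 = -10, v = (-4, -10), so v_1 = -4.

-4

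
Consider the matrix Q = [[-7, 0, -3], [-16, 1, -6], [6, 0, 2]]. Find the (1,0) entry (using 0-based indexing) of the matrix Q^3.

Characteristic polynomial: s^3 + 4s^2 - s - 4 = (s - 1)(s + 1)(s + 4), so the eigenvalues are -4, -1, 1.
s=-4: eigenvector (-1, -2, 1).
s=1: eigenvector (0, 1, 0).
s=-1: eigenvector (-1, -2, 2).
P = [[-1, 0, -1], [-2, 1, -2], [1, 0, 2]], D = diag(-4, 1, -1), P⁻¹ = [[-2, 0, -1], [-2, 1, 0], [1, 0, 1]].
Q³ = P·diag(-64, 1, -1)·P⁻¹ = [[-127, 0, -63], [-256, 1, -126], [126, 0, 62]].
The requested entry is -256.

-256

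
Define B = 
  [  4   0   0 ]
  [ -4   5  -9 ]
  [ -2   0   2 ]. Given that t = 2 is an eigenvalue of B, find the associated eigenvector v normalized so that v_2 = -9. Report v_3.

B − 2I = [[2, 0, 0], [-4, 3, -9], [-2, 0, 0]].
Solving (B − 2I)v = 0 gives the eigenspace spanned by (0, -9, -3).
With v_2 = -9, v = (0, -9, -3), so v_3 = -3.

-3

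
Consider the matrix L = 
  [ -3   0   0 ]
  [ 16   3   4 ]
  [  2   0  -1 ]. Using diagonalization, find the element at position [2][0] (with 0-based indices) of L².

-8

Characteristic polynomial: t^3 + t^2 - 9t - 9 = (t - 3)(t + 1)(t + 3), so the eigenvalues are -3, -1, 3.
t=3: eigenvector (0, 1, 0).
t=-3: eigenvector (1, -2, -1).
t=-1: eigenvector (0, -1, 1).
P = [[0, 1, 0], [1, -2, -1], [0, -1, 1]], D = diag(3, -3, -1), P⁻¹ = [[3, 1, 1], [1, 0, 0], [1, 0, 1]].
L² = P·diag(9, 9, 1)·P⁻¹ = [[9, 0, 0], [8, 9, 8], [-8, 0, 1]].
The requested entry is -8.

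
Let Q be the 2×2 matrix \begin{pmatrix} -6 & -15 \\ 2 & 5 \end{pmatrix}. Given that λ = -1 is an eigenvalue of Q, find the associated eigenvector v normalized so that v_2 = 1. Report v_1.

Q + 1I = [[-5, -15], [2, 6]].
Solving (Q + 1I)v = 0 gives the eigenspace spanned by (-3, 1).
With v_2 = 1, v = (-3, 1), so v_1 = -3.

-3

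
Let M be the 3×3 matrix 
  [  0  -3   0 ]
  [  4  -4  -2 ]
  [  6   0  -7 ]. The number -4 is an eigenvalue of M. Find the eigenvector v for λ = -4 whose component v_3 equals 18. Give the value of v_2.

12

M + 4I = [[4, -3, 0], [4, 0, -2], [6, 0, -3]].
Solving (M + 4I)v = 0 gives the eigenspace spanned by (9, 12, 18).
With v_3 = 18, v = (9, 12, 18), so v_2 = 12.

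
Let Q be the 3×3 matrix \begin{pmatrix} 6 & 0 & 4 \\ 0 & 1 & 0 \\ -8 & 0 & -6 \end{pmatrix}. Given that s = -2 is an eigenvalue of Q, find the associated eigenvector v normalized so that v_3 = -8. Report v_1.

Q + 2I = [[8, 0, 4], [0, 3, 0], [-8, 0, -4]].
Solving (Q + 2I)v = 0 gives the eigenspace spanned by (4, 0, -8).
With v_3 = -8, v = (4, 0, -8), so v_1 = 4.

4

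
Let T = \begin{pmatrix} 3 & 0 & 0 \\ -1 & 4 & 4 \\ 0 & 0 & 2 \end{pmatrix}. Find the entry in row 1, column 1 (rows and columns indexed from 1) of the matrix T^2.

Characteristic polynomial: s^3 - 9s^2 + 26s - 24 = (s - 4)(s - 3)(s - 2), so the eigenvalues are 2, 3, 4.
s=3: eigenvector (1, 1, 0).
s=2: eigenvector (0, -2, 1).
s=4: eigenvector (0, 1, 0).
P = [[1, 0, 0], [1, -2, 1], [0, 1, 0]], D = diag(3, 2, 4), P⁻¹ = [[1, 0, 0], [0, 0, 1], [-1, 1, 2]].
T² = P·diag(9, 4, 16)·P⁻¹ = [[9, 0, 0], [-7, 16, 24], [0, 0, 4]].
The requested entry is 9.

9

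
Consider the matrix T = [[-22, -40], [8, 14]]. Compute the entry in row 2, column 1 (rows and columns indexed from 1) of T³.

Characteristic polynomial: s^2 + 8s + 12 = (s + 2)(s + 6), so the eigenvalues are -6, -2.
s=-6: eigenvector (-5, 2).
s=-2: eigenvector (2, -1).
P = [[-5, 2], [2, -1]], D = diag(-6, -2), P⁻¹ = [[-1, -2], [-2, -5]].
T³ = P·diag(-216, -8)·P⁻¹ = [[-1048, -2080], [416, 824]].
The requested entry is 416.

416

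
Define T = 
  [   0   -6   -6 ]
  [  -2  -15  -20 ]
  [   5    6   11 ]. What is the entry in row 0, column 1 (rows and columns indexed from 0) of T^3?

Characteristic polynomial: r^3 + 4r^2 - 27r - 90 = (r - 5)(r + 3)(r + 6), so the eigenvalues are -6, -3, 5.
r=-3: eigenvector (-2, -3, 2).
r=-6: eigenvector (1, 2, -1).
r=5: eigenvector (0, -1, 1).
P = [[-2, 1, 0], [-3, 2, -1], [2, -1, 1]], D = diag(-3, -6, 5), P⁻¹ = [[-1, 1, 1], [-1, 2, 2], [1, 0, 1]].
T³ = P·diag(-27, -216, 125)·P⁻¹ = [[162, -378, -378], [226, -783, -908], [-37, 378, 503]].
The requested entry is -378.

-378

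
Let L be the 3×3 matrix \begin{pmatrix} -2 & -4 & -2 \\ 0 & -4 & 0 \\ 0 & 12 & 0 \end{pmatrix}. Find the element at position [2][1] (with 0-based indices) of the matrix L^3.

192

Characteristic polynomial: t^3 + 6t^2 + 8t = t(t + 2)(t + 4), so the eigenvalues are -4, -2, 0.
t=-2: eigenvector (1, 0, 0).
t=-4: eigenvector (-1, 1, -3).
t=0: eigenvector (-1, 0, 1).
P = [[1, -1, -1], [0, 1, 0], [0, -3, 1]], D = diag(-2, -4, 0), P⁻¹ = [[1, 4, 1], [0, 1, 0], [0, 3, 1]].
L³ = P·diag(-8, -64, 0)·P⁻¹ = [[-8, 32, -8], [0, -64, 0], [0, 192, 0]].
The requested entry is 192.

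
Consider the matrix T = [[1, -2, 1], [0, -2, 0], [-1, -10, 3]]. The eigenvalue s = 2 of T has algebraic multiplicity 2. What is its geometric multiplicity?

1

T − 2I = [[-1, -2, 1], [0, -4, 0], [-1, -10, 1]].
This matrix has rank 2, so its null space has dimension 3 − 2 = 1.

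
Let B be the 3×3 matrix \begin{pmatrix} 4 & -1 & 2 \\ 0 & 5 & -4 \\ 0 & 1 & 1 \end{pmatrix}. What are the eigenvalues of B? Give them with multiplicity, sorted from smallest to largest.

3, 3, 4

Characteristic polynomial: p(μ) = μ^3 - 10μ^2 + 33μ - 36 = (μ - 4)(μ - 3)^2.
Roots (with multiplicity): 3, 3, 4.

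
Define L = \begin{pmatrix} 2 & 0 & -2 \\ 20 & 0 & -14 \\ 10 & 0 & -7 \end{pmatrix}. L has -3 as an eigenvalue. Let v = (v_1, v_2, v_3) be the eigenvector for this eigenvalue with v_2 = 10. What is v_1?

2

L + 3I = [[5, 0, -2], [20, 3, -14], [10, 0, -4]].
Solving (L + 3I)v = 0 gives the eigenspace spanned by (2, 10, 5).
With v_2 = 10, v = (2, 10, 5), so v_1 = 2.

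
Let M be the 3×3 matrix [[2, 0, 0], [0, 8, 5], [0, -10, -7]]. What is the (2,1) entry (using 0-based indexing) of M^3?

Characteristic polynomial: s^3 - 3s^2 - 4s + 12 = (s - 3)(s - 2)(s + 2), so the eigenvalues are -2, 2, 3.
s=2: eigenvector (1, 0, 0).
s=-2: eigenvector (0, -1, 2).
s=3: eigenvector (0, -1, 1).
P = [[1, 0, 0], [0, -1, -1], [0, 2, 1]], D = diag(2, -2, 3), P⁻¹ = [[1, 0, 0], [0, 1, 1], [0, -2, -1]].
M³ = P·diag(8, -8, 27)·P⁻¹ = [[8, 0, 0], [0, 62, 35], [0, -70, -43]].
The requested entry is -70.

-70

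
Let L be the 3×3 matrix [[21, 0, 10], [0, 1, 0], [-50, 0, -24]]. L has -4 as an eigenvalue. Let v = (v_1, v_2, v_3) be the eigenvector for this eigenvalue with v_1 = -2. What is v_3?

5

L + 4I = [[25, 0, 10], [0, 5, 0], [-50, 0, -20]].
Solving (L + 4I)v = 0 gives the eigenspace spanned by (-2, 0, 5).
With v_1 = -2, v = (-2, 0, 5), so v_3 = 5.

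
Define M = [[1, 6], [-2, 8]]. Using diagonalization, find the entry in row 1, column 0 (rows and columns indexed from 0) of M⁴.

Characteristic polynomial: r^2 - 9r + 20 = (r - 5)(r - 4), so the eigenvalues are 4, 5.
r=4: eigenvector (2, 1).
r=5: eigenvector (-3, -2).
P = [[2, -3], [1, -2]], D = diag(4, 5), P⁻¹ = [[2, -3], [1, -2]].
M⁴ = P·diag(256, 625)·P⁻¹ = [[-851, 2214], [-738, 1732]].
The requested entry is -738.

-738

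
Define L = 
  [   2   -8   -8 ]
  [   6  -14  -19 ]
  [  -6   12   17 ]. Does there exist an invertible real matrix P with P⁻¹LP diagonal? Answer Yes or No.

Yes

Characteristic polynomial: p(μ) = μ^3 - 5μ^2 - 4μ + 20 = (μ - 5)(μ - 2)(μ + 2).
All 3 eigenvalues are distinct, so L is diagonalizable.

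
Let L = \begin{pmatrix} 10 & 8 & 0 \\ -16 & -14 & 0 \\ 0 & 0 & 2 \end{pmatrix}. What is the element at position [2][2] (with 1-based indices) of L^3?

-440

Characteristic polynomial: λ^3 + 2λ^2 - 20λ + 24 = (λ - 2)^2(λ + 6), so the eigenvalues are -6, 2, 2.
λ=-6: eigenvector (1, -2, 0).
λ=2: eigenvector (0, 0, 1).
λ=2: eigenvector (1, -1, 0).
P = [[1, 0, 1], [-2, 0, -1], [0, 1, 0]], D = diag(-6, 2, 2), P⁻¹ = [[-1, -1, 0], [0, 0, 1], [2, 1, 0]].
L³ = P·diag(-216, 8, 8)·P⁻¹ = [[232, 224, 0], [-448, -440, 0], [0, 0, 8]].
The requested entry is -440.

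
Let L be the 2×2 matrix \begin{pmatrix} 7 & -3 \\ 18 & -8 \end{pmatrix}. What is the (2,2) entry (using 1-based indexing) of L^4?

Characteristic polynomial: r^2 + r - 2 = (r - 1)(r + 2), so the eigenvalues are -2, 1.
r=-2: eigenvector (1, 3).
r=1: eigenvector (-1, -2).
P = [[1, -1], [3, -2]], D = diag(-2, 1), P⁻¹ = [[-2, 1], [-3, 1]].
L⁴ = P·diag(16, 1)·P⁻¹ = [[-29, 15], [-90, 46]].
The requested entry is 46.

46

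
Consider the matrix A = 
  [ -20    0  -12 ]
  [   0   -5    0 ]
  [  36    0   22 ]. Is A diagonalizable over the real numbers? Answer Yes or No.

Characteristic polynomial: p(r) = r^3 + 3r^2 - 18r - 40 = (r - 4)(r + 2)(r + 5).
All 3 eigenvalues are distinct, so A is diagonalizable.

Yes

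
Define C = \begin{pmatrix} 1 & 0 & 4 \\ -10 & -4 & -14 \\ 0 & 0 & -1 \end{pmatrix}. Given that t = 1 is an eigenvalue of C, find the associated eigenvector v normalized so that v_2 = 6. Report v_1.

-3

C − 1I = [[0, 0, 4], [-10, -5, -14], [0, 0, -2]].
Solving (C − 1I)v = 0 gives the eigenspace spanned by (-3, 6, 0).
With v_2 = 6, v = (-3, 6, 0), so v_1 = -3.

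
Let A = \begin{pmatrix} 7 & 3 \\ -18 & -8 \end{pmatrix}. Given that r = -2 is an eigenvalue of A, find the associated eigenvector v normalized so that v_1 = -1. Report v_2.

3

A + 2I = [[9, 3], [-18, -6]].
Solving (A + 2I)v = 0 gives the eigenspace spanned by (-1, 3).
With v_1 = -1, v = (-1, 3), so v_2 = 3.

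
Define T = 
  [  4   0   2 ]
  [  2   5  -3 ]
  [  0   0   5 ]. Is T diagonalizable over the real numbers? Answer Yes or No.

No

Characteristic polynomial: p(λ) = λ^3 - 14λ^2 + 65λ - 100 = (λ - 5)^2(λ - 4).
λ = 5 has algebraic multiplicity 2; rank(T − 5I) = 2, so geometric multiplicity = 1.
Geometric multiplicity < algebraic multiplicity, so T is not diagonalizable.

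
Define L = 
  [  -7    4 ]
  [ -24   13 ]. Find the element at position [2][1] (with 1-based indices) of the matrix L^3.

Characteristic polynomial: s^2 - 6s + 5 = (s - 5)(s - 1), so the eigenvalues are 1, 5.
s=5: eigenvector (1, 3).
s=1: eigenvector (-1, -2).
P = [[1, -1], [3, -2]], D = diag(5, 1), P⁻¹ = [[-2, 1], [-3, 1]].
L³ = P·diag(125, 1)·P⁻¹ = [[-247, 124], [-744, 373]].
The requested entry is -744.

-744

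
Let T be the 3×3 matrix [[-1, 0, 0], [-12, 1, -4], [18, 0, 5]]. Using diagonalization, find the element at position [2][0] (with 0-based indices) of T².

72

Characteristic polynomial: μ^3 - 5μ^2 - μ + 5 = (μ - 5)(μ - 1)(μ + 1), so the eigenvalues are -1, 1, 5.
μ=-1: eigenvector (1, 0, -3).
μ=1: eigenvector (0, 1, 0).
μ=5: eigenvector (0, -1, 1).
P = [[1, 0, 0], [0, 1, -1], [-3, 0, 1]], D = diag(-1, 1, 5), P⁻¹ = [[1, 0, 0], [3, 1, 1], [3, 0, 1]].
T² = P·diag(1, 1, 25)·P⁻¹ = [[1, 0, 0], [-72, 1, -24], [72, 0, 25]].
The requested entry is 72.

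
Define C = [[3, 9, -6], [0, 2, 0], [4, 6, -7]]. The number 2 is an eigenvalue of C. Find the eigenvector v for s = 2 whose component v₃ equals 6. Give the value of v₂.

3

C − 2I = [[1, 9, -6], [0, 0, 0], [4, 6, -9]].
Solving (C − 2I)v = 0 gives the eigenspace spanned by (9, 3, 6).
With v₃ = 6, v = (9, 3, 6), so v₂ = 3.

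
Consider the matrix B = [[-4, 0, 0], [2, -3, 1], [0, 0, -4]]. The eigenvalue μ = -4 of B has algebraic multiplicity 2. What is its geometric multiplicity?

2

B + 4I = [[0, 0, 0], [2, 1, 1], [0, 0, 0]].
This matrix has rank 1, so its null space has dimension 3 − 1 = 2.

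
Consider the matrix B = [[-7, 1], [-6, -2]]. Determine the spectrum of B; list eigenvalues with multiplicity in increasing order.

-5, -4

Characteristic polynomial: p(r) = r^2 + 9r + 20 = (r + 4)(r + 5).
Roots (with multiplicity): -5, -4.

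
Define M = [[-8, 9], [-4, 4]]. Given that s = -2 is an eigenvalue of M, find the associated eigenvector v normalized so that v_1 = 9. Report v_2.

6

M + 2I = [[-6, 9], [-4, 6]].
Solving (M + 2I)v = 0 gives the eigenspace spanned by (9, 6).
With v_1 = 9, v = (9, 6), so v_2 = 6.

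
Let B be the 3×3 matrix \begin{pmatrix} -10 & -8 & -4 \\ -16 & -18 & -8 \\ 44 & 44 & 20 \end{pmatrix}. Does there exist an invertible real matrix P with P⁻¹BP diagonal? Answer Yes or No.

Characteristic polynomial: p(μ) = μ^3 + 8μ^2 + 20μ + 16 = (μ + 2)^2(μ + 4).
μ = -2 has algebraic multiplicity 2; rank(B + 2I) = 1, so geometric multiplicity = 2.
Every eigenvalue has geometric = algebraic multiplicity, so B is diagonalizable.

Yes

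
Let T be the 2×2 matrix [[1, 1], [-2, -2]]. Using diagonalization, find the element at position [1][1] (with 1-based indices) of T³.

1

Characteristic polynomial: s^2 + s = s(s + 1), so the eigenvalues are -1, 0.
s=-1: eigenvector (-1, 2).
s=0: eigenvector (-1, 1).
P = [[-1, -1], [2, 1]], D = diag(-1, 0), P⁻¹ = [[1, 1], [-2, -1]].
T³ = P·diag(-1, 0)·P⁻¹ = [[1, 1], [-2, -2]].
The requested entry is 1.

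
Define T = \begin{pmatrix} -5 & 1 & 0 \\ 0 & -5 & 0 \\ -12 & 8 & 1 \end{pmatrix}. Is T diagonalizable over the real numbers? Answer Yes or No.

Characteristic polynomial: p(s) = s^3 + 9s^2 + 15s - 25 = (s - 1)(s + 5)^2.
s = -5 has algebraic multiplicity 2; rank(T + 5I) = 2, so geometric multiplicity = 1.
Geometric multiplicity < algebraic multiplicity, so T is not diagonalizable.

No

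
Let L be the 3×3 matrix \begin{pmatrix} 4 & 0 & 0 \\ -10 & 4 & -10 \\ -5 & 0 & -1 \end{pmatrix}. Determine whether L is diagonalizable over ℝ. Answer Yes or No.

Yes

Characteristic polynomial: p(r) = r^3 - 7r^2 + 8r + 16 = (r - 4)^2(r + 1).
r = 4 has algebraic multiplicity 2; rank(L − 4I) = 1, so geometric multiplicity = 2.
Every eigenvalue has geometric = algebraic multiplicity, so L is diagonalizable.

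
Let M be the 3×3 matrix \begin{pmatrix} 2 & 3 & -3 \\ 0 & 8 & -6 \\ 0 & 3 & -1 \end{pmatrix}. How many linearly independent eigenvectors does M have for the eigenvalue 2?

2

M − 2I = [[0, 3, -3], [0, 6, -6], [0, 3, -3]].
This matrix has rank 1, so its null space has dimension 3 − 1 = 2.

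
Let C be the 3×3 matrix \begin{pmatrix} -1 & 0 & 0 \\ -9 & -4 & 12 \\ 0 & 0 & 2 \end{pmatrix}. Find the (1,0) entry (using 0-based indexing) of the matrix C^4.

Characteristic polynomial: λ^3 + 3λ^2 - 6λ - 8 = (λ - 2)(λ + 1)(λ + 4), so the eigenvalues are -4, -1, 2.
λ=-1: eigenvector (1, -3, 0).
λ=-4: eigenvector (0, 1, 0).
λ=2: eigenvector (0, 2, 1).
P = [[1, 0, 0], [-3, 1, 2], [0, 0, 1]], D = diag(-1, -4, 2), P⁻¹ = [[1, 0, 0], [3, 1, -2], [0, 0, 1]].
C⁴ = P·diag(1, 256, 16)·P⁻¹ = [[1, 0, 0], [765, 256, -480], [0, 0, 16]].
The requested entry is 765.

765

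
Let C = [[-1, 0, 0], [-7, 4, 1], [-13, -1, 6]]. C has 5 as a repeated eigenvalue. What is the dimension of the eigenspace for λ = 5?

1

C − 5I = [[-6, 0, 0], [-7, -1, 1], [-13, -1, 1]].
This matrix has rank 2, so its null space has dimension 3 − 2 = 1.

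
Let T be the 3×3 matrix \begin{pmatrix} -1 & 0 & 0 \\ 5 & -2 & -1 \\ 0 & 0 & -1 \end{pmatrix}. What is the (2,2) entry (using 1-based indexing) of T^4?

16

Characteristic polynomial: r^3 + 4r^2 + 5r + 2 = (r + 1)^2(r + 2), so the eigenvalues are -2, -1, -1.
r=-1: eigenvector (1, 3, 2).
r=-2: eigenvector (0, 1, 0).
r=-1: eigenvector (0, -1, 1).
P = [[1, 0, 0], [3, 1, -1], [2, 0, 1]], D = diag(-1, -2, -1), P⁻¹ = [[1, 0, 0], [-5, 1, 1], [-2, 0, 1]].
T⁴ = P·diag(1, 16, 1)·P⁻¹ = [[1, 0, 0], [-75, 16, 15], [0, 0, 1]].
The requested entry is 16.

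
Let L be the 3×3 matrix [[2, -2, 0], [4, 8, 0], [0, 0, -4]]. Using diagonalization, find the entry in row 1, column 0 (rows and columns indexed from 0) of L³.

Characteristic polynomial: r^3 - 6r^2 - 16r + 96 = (r - 6)(r - 4)(r + 4), so the eigenvalues are -4, 4, 6.
r=-4: eigenvector (0, 0, 1).
r=6: eigenvector (-1, 2, 0).
r=4: eigenvector (1, -1, 0).
P = [[0, -1, 1], [0, 2, -1], [1, 0, 0]], D = diag(-4, 6, 4), P⁻¹ = [[0, 0, 1], [1, 1, 0], [2, 1, 0]].
L³ = P·diag(-64, 216, 64)·P⁻¹ = [[-88, -152, 0], [304, 368, 0], [0, 0, -64]].
The requested entry is 304.

304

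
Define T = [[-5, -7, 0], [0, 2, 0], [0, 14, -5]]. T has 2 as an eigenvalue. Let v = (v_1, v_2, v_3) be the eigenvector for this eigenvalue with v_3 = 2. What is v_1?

T − 2I = [[-7, -7, 0], [0, 0, 0], [0, 14, -7]].
Solving (T − 2I)v = 0 gives the eigenspace spanned by (-1, 1, 2).
With v_3 = 2, v = (-1, 1, 2), so v_1 = -1.

-1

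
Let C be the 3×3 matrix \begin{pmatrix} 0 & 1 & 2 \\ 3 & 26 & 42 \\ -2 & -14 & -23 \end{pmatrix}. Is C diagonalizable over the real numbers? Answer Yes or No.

No

Characteristic polynomial: p(r) = r^3 - 3r^2 - 9r - 5 = (r - 5)(r + 1)^2.
r = -1 has algebraic multiplicity 2; rank(C + 1I) = 2, so geometric multiplicity = 1.
Geometric multiplicity < algebraic multiplicity, so C is not diagonalizable.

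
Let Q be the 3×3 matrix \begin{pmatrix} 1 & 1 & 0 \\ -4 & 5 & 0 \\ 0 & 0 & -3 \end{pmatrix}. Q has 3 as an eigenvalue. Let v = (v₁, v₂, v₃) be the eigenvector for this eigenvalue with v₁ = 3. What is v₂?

6

Q − 3I = [[-2, 1, 0], [-4, 2, 0], [0, 0, -6]].
Solving (Q − 3I)v = 0 gives the eigenspace spanned by (3, 6, 0).
With v₁ = 3, v = (3, 6, 0), so v₂ = 6.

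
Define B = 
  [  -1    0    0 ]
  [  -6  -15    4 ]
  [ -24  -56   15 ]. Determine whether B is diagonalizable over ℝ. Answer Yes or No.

Characteristic polynomial: p(μ) = μ^3 + μ^2 - μ - 1 = (μ - 1)(μ + 1)^2.
μ = -1 has algebraic multiplicity 2; rank(B + 1I) = 1, so geometric multiplicity = 2.
Every eigenvalue has geometric = algebraic multiplicity, so B is diagonalizable.

Yes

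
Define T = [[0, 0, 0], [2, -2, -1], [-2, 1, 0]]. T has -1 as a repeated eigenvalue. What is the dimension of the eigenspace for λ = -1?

T + 1I = [[1, 0, 0], [2, -1, -1], [-2, 1, 1]].
This matrix has rank 2, so its null space has dimension 3 − 2 = 1.

1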